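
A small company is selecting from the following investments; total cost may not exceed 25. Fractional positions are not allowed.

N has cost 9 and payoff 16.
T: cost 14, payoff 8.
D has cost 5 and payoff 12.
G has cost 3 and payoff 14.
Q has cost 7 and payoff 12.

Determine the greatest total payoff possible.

54

Allowing fractional choices, the relaxed optimum would be about 54.6, but investments are indivisible.
N + D + G: cost 9 + 5 + 3 = 17 ≤ 25, payoff 16 + 12 + 14 = 42.
N + G + Q: cost 9 + 3 + 7 = 19 ≤ 25, payoff 16 + 14 + 12 = 42.
N + D + G + Q: cost 9 + 5 + 3 + 7 = 24 ≤ 25, payoff 16 + 12 + 14 + 12 = 54.
Best is N, D, G, and Q with total payoff 54.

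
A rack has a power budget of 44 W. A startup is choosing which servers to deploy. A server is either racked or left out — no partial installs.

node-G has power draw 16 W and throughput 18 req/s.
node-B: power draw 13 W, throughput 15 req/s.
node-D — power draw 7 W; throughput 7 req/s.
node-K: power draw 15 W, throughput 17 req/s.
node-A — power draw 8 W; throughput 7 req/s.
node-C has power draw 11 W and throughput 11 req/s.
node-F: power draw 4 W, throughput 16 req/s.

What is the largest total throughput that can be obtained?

60

This is an integer program with binary decision variables.
Allowing fractional choices, the relaxed optimum would be about 61.5, but servers are indivisible.
node-G + node-D + node-K + node-F: power draw 16 + 7 + 15 + 4 = 42 ≤ 44, throughput 18 + 7 + 17 + 16 = 58.
node-G + node-B + node-C + node-F: power draw 16 + 13 + 11 + 4 = 44 ≤ 44, throughput 18 + 15 + 11 + 16 = 60.
node-B + node-K + node-C + node-F: power draw 13 + 15 + 11 + 4 = 43 ≤ 44, throughput 15 + 17 + 11 + 16 = 59.
Best is node-G, node-B, node-C, and node-F with total throughput 60.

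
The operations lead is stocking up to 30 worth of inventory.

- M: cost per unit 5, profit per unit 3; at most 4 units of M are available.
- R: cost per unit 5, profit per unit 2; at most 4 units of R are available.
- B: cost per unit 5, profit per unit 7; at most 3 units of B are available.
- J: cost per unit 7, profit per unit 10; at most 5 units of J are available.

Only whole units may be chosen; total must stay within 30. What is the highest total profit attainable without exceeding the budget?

41

Take 3×B and 2×J: cost 29 ≤ 30, profit 3·7 + 2·10 = 41.
No other integer combination yields more.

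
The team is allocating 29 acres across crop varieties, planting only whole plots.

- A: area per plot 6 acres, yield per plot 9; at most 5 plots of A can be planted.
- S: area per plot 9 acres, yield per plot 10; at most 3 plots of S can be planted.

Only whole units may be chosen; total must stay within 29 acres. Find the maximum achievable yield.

4×A: area 24 ≤ 29, yield 4·9 = 36.
3×A and 1×S: area 27 ≤ 29, yield 3·9 + 1·10 = 37.
Best is 37.

37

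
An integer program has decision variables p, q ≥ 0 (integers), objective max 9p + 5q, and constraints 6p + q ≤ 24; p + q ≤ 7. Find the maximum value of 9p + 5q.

(p,q)=(3,4) is feasible, giving 47.
(p,q)=(2,5) is feasible, giving 43.
(p,q)=(3,3) is feasible, giving 42.
(p,q)=(2,4) is feasible, giving 38.
No feasible integer point exceeds 47.

47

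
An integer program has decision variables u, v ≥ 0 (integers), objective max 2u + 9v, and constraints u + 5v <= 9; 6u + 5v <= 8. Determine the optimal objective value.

(u,v)=(0,1) is feasible, giving 9.
(u,v)=(1,0) is feasible, giving 2.
(u,v)=(0,0) is feasible, giving 0.
No feasible integer point exceeds 9.

9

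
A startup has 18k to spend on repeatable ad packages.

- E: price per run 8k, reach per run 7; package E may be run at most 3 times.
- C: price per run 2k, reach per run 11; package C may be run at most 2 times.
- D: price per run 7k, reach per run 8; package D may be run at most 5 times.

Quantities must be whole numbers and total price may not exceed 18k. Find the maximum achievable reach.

C has the best ratio (11/2); taking only C gives at most 2×11 = 22 (stopped by the supply cap of 2).
Mixing does better — 2×C and 2×D: price 18 ≤ 18, reach 2·11 + 2·8 = 38.

38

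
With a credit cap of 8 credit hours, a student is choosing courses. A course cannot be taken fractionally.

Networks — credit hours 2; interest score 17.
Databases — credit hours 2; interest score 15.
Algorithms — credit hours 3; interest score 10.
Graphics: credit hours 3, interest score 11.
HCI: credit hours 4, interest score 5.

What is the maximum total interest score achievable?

43

Allowing fractional choices, the relaxed optimum would be about 46.3, but courses are indivisible.
Networks + Databases + Algorithms: credit hours 2 + 2 + 3 = 7 ≤ 8, interest score 17 + 15 + 10 = 42.
Networks + Databases + Graphics: credit hours 2 + 2 + 3 = 7 ≤ 8, interest score 17 + 15 + 11 = 43.
Networks + Algorithms + Graphics: credit hours 2 + 3 + 3 = 8 ≤ 8, interest score 17 + 10 + 11 = 38.
Best is Networks, Databases, and Graphics with total interest score 43.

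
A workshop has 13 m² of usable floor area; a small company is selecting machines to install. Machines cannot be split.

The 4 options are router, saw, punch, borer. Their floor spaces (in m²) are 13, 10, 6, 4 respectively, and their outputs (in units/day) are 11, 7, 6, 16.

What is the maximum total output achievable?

Treat it as a binary knapsack problem.
Take punch and borer: floor space 6 + 4 = 10 ≤ 13, output 6 + 16 = 22.
No other feasible combination does better.

22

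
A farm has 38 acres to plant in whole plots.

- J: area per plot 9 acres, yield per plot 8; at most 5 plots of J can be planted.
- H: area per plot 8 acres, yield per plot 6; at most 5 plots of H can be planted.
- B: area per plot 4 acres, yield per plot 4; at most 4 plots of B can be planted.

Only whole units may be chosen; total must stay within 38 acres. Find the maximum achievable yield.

Take 2×J, 1×H, and 3×B: area 38 ≤ 38, yield 2·8 + 1·6 + 3·4 = 34.
No other integer combination yields more.

34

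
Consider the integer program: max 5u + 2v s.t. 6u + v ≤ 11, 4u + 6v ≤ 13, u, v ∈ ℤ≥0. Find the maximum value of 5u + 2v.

(u,v)=(1,1) is feasible, giving 7.
(u,v)=(1,0) is feasible, giving 5.
(u,v)=(0,2) is feasible, giving 4.
(u,v)=(0,1) is feasible, giving 2.
Maximum is 7 at (u,v)=(1,1).

7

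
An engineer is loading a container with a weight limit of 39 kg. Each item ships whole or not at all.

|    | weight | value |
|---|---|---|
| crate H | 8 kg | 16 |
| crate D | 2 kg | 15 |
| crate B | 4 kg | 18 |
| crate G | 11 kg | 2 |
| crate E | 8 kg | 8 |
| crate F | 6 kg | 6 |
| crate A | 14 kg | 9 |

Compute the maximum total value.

66

Allowing fractional choices, the relaxed optimum would be about 70.1, but items are indivisible.
crate H + crate D + crate B + crate G + crate E + crate F: weight 8 + 2 + 4 + 11 + 8 + 6 = 39 ≤ 39, value 16 + 15 + 18 + 2 + 8 + 6 = 65.
crate H + crate D + crate B + crate E + crate A: weight 8 + 2 + 4 + 8 + 14 = 36 ≤ 39, value 16 + 15 + 18 + 8 + 9 = 66.
Best is crate H, crate D, crate B, crate E, and crate A with total value 66.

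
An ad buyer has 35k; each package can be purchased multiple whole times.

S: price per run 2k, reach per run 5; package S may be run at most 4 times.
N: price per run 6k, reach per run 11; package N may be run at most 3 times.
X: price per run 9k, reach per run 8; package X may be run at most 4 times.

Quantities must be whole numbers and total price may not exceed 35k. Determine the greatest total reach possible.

61

S has the best ratio (5/2); taking only S gives at most 4×5 = 20 (stopped by the supply cap of 4).
Mixing does better — 4×S, 3×N, and 1×X: price 35 ≤ 35, reach 4·5 + 3·11 + 1·8 = 61.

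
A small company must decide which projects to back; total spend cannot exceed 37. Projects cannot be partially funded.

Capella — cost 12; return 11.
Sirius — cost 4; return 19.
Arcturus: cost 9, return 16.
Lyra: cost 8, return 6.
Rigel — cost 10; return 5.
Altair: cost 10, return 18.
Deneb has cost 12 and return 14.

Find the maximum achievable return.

67

Allowing fractional choices, the relaxed optimum would be about 68.8, but projects are indivisible.
Sirius + Arcturus + Altair + Deneb: cost 4 + 9 + 10 + 12 = 35 ≤ 37, return 19 + 16 + 18 + 14 = 67.
Capella + Sirius + Arcturus + Altair: cost 12 + 4 + 9 + 10 = 35 ≤ 37, return 11 + 19 + 16 + 18 = 64.
Best is Sirius, Arcturus, Altair, and Deneb with total return 67.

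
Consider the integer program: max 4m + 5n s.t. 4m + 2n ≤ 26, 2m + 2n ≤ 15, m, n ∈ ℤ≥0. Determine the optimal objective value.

35

The continuous relaxation peaks at (0, 7.5) with value 37.50; rounding to a feasible lattice point costs some objective.
(m,n)=(0,7): 4·0+2·7=14≤26, 2·0+2·7=14≤15, objective 35.
(m,n)=(1,6): 4·1+2·6=16≤26, 2·1+2·6=14≤15, objective 34.
(m,n)=(0,6): 4·0+2·6=12≤26, 2·0+2·6=12≤15, objective 30.
The best lattice point is (0,7), giving 35.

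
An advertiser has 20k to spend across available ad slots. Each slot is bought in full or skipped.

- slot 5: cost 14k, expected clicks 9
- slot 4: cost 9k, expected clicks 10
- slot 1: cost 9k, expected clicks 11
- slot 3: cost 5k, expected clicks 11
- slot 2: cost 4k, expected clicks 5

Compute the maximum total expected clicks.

Treat it as a binary knapsack problem.
Take slot 1, slot 3, and slot 2: cost 9 + 5 + 4 = 18 ≤ 20, expected clicks 11 + 11 + 5 = 27.
No other feasible combination does better.

27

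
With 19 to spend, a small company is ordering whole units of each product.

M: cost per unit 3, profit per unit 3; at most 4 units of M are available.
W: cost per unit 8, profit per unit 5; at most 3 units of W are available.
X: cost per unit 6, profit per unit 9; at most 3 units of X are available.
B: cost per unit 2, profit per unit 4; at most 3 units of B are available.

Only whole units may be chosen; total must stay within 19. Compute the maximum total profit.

30

B has the best ratio (4/2); taking only B gives at most 3×4 = 12 (stopped by the supply cap of 3).
Mixing does better — 2×X and 3×B: cost 18 ≤ 19, profit 2·9 + 3·4 = 30.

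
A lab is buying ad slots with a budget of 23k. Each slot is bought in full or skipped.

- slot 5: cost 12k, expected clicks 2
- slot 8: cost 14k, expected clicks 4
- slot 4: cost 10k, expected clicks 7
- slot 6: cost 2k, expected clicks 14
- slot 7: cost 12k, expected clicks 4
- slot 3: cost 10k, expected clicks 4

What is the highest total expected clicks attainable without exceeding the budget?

Allowing fractional choices, the relaxed optimum would be about 25.3, but ad slots are indivisible.
slot 6 + slot 3: cost 2 + 10 = 12 ≤ 23, expected clicks 14 + 4 = 18.
slot 4 + slot 6 + slot 3: cost 10 + 2 + 10 = 22 ≤ 23, expected clicks 7 + 14 + 4 = 25.
slot 4 + slot 6: cost 10 + 2 = 12 ≤ 23, expected clicks 7 + 14 = 21.
Best is slot 4, slot 6, and slot 3 with total expected clicks 25.

25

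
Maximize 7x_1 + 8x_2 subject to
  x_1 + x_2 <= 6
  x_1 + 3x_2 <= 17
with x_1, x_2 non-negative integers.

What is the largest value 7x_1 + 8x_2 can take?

(x_1,x_2)=(1,5): 1·1+1·5=6≤6, 1·1+3·5=16≤17, objective 47.
(x_1,x_2)=(2,4): 1·2+1·4=6≤6, 1·2+3·4=14≤17, objective 46.
(x_1,x_2)=(0,5): 1·0+1·5=5≤6, 1·0+3·5=15≤17, objective 40.
Maximum is 47 at (x_1,x_2)=(1,5).

47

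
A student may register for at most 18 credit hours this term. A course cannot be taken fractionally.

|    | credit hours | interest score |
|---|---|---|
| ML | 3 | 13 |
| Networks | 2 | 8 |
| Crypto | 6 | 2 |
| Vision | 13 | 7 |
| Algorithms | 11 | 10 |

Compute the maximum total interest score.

31

Treat it as a binary knapsack problem.
Allowing fractional choices, the relaxed optimum would be about 32.1, but courses are indivisible.
ML + Networks + Algorithms: credit hours 3 + 2 + 11 = 16 ≤ 18, interest score 13 + 8 + 10 = 31.
ML + Networks + Vision: credit hours 3 + 2 + 13 = 18 ≤ 18, interest score 13 + 8 + 7 = 28.
Best is ML, Networks, and Algorithms with total interest score 31.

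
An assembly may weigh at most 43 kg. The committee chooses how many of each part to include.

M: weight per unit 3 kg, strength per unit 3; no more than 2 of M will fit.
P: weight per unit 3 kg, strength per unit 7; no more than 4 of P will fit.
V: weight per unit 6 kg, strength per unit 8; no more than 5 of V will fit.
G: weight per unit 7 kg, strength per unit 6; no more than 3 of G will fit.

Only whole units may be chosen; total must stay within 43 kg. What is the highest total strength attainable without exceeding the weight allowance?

68

This is a bounded integer knapsack.
P has the best ratio (7/3); taking only P gives at most 4×7 = 28 (stopped by the supply cap of 4).
Mixing does better — 4×P and 5×V: weight 42 ≤ 43, strength 4·7 + 5·8 = 68.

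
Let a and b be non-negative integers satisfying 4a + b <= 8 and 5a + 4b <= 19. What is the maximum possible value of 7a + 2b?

14

The continuous relaxation peaks at (1.18, 3.27) with value 14.82; rounding to a feasible lattice point costs some objective.
(a,b)=(2,0): 4·2+1·0=8≤8, 5·2+4·0=10≤19, objective 14.
(a,b)=(1,3): 4·1+1·3=7≤8, 5·1+4·3=17≤19, objective 13.
(a,b)=(1,2): 4·1+1·2=6≤8, 5·1+4·2=13≤19, objective 11.
Maximum is 14 at (a,b)=(2,0).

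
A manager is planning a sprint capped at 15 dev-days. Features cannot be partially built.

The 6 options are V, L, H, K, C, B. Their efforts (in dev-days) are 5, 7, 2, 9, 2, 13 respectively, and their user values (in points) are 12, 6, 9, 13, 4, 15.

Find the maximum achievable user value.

This is a 0-1 knapsack instance.
Allowing fractional choices, the relaxed optimum would be about 33.7, but features are indivisible.
V + H + C: effort 5 + 2 + 2 = 9 ≤ 15, user value 12 + 9 + 4 = 25.
H + K + C: effort 2 + 9 + 2 = 13 ≤ 15, user value 9 + 13 + 4 = 26.
V + L + H: effort 5 + 7 + 2 = 14 ≤ 15, user value 12 + 6 + 9 = 27.
Best is V, L, and H with total user value 27.

27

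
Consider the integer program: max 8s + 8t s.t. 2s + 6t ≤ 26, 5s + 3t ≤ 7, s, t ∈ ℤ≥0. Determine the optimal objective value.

(s,t)=(0,2): 2·0+6·2=12≤26, 5·0+3·2=6≤7, objective 16.
(s,t)=(0,1): 2·0+6·1=6≤26, 5·0+3·1=3≤7, objective 8.
No feasible integer point exceeds 16.

16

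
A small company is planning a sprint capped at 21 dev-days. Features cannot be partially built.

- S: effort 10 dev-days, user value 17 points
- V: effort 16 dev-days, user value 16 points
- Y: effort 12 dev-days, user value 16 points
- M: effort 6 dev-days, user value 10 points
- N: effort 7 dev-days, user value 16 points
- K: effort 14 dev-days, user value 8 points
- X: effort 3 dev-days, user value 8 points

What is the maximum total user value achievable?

Take S, N, and X: effort 10 + 7 + 3 = 20 ≤ 21, user value 17 + 16 + 8 = 41.
No other feasible combination does better.

41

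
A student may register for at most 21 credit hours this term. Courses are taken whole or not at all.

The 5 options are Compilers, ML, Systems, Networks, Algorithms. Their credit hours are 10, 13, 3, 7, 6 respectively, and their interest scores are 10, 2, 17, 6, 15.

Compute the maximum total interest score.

Allowing fractional choices, the relaxed optimum would be about 43.7, but courses are indivisible.
Systems + Networks + Algorithms: credit hours 3 + 7 + 6 = 16 ≤ 21, interest score 17 + 6 + 15 = 38.
Compilers + Systems + Networks: credit hours 10 + 3 + 7 = 20 ≤ 21, interest score 10 + 17 + 6 = 33.
Compilers + Systems + Algorithms: credit hours 10 + 3 + 6 = 19 ≤ 21, interest score 10 + 17 + 15 = 42.
Best is Compilers, Systems, and Algorithms with total interest score 42.

42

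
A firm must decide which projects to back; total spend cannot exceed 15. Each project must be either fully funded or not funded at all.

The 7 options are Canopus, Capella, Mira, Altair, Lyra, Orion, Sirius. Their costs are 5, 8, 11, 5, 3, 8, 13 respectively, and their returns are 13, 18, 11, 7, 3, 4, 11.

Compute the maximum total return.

31

Allowing fractional choices, the relaxed optimum would be about 33.8, but projects are indivisible.
Capella + Altair: cost 8 + 5 = 13 ≤ 15, return 18 + 7 = 25.
Canopus + Capella: cost 5 + 8 = 13 ≤ 15, return 13 + 18 = 31.
Canopus + Altair + Lyra: cost 5 + 5 + 3 = 13 ≤ 15, return 13 + 7 + 3 = 23.
Best is Canopus and Capella with total return 31.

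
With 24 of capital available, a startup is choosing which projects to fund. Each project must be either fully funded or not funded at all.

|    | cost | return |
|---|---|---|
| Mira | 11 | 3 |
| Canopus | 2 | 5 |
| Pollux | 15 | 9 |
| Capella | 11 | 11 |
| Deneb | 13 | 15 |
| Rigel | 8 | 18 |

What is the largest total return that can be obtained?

Take Canopus, Deneb, and Rigel: cost 2 + 13 + 8 = 23 ≤ 24, return 5 + 15 + 18 = 38.
No other feasible combination does better.

38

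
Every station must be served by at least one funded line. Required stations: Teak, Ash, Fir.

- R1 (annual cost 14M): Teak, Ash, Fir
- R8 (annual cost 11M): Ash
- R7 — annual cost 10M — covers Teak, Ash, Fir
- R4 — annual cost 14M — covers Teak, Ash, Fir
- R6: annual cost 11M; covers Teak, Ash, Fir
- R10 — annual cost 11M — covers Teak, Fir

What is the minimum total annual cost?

10

R7 alone covers Teak, Ash, Fir — every station.
Total annual cost: 10.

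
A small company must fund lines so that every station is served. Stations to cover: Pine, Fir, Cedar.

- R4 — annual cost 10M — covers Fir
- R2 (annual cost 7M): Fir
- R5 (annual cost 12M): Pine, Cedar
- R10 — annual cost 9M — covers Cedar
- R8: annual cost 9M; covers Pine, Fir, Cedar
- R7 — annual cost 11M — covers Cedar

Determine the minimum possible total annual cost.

R8 alone covers Pine, Fir, Cedar — every station.
Total annual cost: 9.
No cover costs less than 9.

9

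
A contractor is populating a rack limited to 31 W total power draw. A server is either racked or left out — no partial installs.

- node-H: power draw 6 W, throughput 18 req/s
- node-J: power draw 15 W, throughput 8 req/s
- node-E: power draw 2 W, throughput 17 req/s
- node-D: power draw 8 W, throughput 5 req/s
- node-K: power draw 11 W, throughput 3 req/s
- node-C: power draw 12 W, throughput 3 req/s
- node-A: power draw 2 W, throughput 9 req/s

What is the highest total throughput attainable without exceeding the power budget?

52

Take node-H, node-J, node-E, and node-A: power draw 6 + 15 + 2 + 2 = 25 ≤ 31, throughput 18 + 8 + 17 + 9 = 52.
No feasible combination exceeds this.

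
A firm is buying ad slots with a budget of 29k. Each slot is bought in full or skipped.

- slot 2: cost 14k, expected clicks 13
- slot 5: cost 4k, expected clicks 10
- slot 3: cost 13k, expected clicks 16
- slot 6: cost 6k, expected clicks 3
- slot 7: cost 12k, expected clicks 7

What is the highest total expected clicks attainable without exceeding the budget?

33

Treat it as a binary knapsack problem.
Allowing fractional choices, the relaxed optimum would be about 37.1, but ad slots are indivisible.
slot 5 + slot 3 + slot 6: cost 4 + 13 + 6 = 23 ≤ 29, expected clicks 10 + 16 + 3 = 29.
slot 2 + slot 3: cost 14 + 13 = 27 ≤ 29, expected clicks 13 + 16 = 29.
slot 5 + slot 3 + slot 7: cost 4 + 13 + 12 = 29 ≤ 29, expected clicks 10 + 16 + 7 = 33.
Best is slot 5, slot 3, and slot 7 with total expected clicks 33.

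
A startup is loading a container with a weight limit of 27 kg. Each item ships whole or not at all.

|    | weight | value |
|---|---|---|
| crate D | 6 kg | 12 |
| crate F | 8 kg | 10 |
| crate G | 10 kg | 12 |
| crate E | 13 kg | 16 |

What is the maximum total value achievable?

crate D + crate F + crate G: weight 6 + 8 + 10 = 24 ≤ 27, value 12 + 10 + 12 = 34.
crate D + crate F + crate E: weight 6 + 8 + 13 = 27 ≤ 27, value 12 + 10 + 16 = 38.
crate D + crate E: weight 6 + 13 = 19 ≤ 27, value 12 + 16 = 28.
Best is crate D, crate F, and crate E with total value 38.

38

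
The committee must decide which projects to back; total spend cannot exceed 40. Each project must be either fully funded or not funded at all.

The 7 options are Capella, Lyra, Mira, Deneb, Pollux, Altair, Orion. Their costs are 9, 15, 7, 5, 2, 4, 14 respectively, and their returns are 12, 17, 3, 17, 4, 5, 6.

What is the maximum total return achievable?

Allowing fractional choices, the relaxed optimum would be about 57.1, but projects are indivisible.
Capella + Lyra + Mira + Deneb + Pollux: cost 9 + 15 + 7 + 5 + 2 = 38 ≤ 40, return 12 + 17 + 3 + 17 + 4 = 53.
Capella + Lyra + Mira + Deneb + Altair: cost 9 + 15 + 7 + 5 + 4 = 40 ≤ 40, return 12 + 17 + 3 + 17 + 5 = 54.
Capella + Lyra + Deneb + Pollux + Altair: cost 9 + 15 + 5 + 2 + 4 = 35 ≤ 40, return 12 + 17 + 17 + 4 + 5 = 55.
Best is Capella, Lyra, Deneb, Pollux, and Altair with total return 55.

55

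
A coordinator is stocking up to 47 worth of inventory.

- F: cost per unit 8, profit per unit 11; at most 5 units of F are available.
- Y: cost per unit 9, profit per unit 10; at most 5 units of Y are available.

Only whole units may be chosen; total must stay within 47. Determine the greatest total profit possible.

4×F and 1×Y: cost 41 ≤ 47, profit 4·11 + 1·10 = 54.
5×F: cost 40 ≤ 47, profit 5·11 = 55.
Best is 55.

55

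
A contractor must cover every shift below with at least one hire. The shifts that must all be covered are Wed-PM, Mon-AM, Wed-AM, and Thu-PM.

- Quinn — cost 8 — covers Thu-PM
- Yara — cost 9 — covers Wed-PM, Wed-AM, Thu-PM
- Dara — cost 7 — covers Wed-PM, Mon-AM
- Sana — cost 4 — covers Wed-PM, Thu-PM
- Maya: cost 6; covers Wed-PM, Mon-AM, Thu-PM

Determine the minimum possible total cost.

15

The greedy cost-per-new-shift heuristic would pick Sana, Maya, and Yara for 19, but a cheaper cover exists.
Choose Yara and Maya: together they cover Wed-PM, Mon-AM, Wed-AM, Thu-PM — every shift.
Total cost: 9 + 6 = 15.
No cover costs less than 15.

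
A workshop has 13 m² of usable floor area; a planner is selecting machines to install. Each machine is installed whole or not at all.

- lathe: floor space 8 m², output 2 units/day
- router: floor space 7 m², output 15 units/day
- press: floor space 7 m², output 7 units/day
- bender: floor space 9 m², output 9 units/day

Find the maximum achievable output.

Take router: floor space 7 ≤ 13, output 15.
No other feasible combination does better.

15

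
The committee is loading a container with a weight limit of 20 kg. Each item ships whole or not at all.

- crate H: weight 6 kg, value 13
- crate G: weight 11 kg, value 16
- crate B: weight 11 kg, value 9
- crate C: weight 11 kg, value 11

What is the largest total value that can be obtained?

29

Take crate H and crate G: weight 6 + 11 = 17 ≤ 20, value 13 + 16 = 29.
No other feasible combination does better.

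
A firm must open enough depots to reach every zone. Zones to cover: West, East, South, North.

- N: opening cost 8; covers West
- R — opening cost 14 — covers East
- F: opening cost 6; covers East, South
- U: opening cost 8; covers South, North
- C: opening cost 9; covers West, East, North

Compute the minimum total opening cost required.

Choose F and C: together they cover West, East, South, North — every zone.
Total opening cost: 6 + 9 = 15.
No cover costs less than 15.

15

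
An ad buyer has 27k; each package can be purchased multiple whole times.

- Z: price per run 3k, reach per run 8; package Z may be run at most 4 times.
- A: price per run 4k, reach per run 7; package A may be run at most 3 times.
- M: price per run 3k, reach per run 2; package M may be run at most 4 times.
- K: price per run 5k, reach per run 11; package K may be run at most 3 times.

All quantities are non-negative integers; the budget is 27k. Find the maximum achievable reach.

65

This is a bounded integer knapsack.
Z has the best ratio (8/3); taking only Z gives at most 4×8 = 32 (stopped by the supply cap of 4).
Mixing does better — 4×Z and 3×K: price 27 ≤ 27, reach 4·8 + 3·11 = 65.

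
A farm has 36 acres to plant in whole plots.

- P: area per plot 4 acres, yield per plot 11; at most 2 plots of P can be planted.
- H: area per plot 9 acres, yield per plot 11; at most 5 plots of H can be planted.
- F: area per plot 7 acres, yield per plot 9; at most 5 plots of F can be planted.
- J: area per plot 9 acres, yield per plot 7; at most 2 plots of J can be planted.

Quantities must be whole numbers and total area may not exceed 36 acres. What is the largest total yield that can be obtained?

This is a bounded integer knapsack.
2×P and 4×F: area 36 ≤ 36, yield 2·11 + 4·9 = 58.
2×P and 3×H: area 35 ≤ 36, yield 2·11 + 3·11 = 55.
Best is 58.

58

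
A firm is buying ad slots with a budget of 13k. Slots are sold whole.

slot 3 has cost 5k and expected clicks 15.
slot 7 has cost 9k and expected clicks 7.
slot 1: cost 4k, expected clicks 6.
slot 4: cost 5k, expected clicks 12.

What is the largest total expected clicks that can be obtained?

Allowing fractional choices, the relaxed optimum would be about 31.5, but ad slots are indivisible.
slot 3 + slot 1: cost 5 + 4 = 9 ≤ 13, expected clicks 15 + 6 = 21.
slot 1 + slot 4: cost 4 + 5 = 9 ≤ 13, expected clicks 6 + 12 = 18.
slot 3 + slot 4: cost 5 + 5 = 10 ≤ 13, expected clicks 15 + 12 = 27.
Best is slot 3 and slot 4 with total expected clicks 27.

27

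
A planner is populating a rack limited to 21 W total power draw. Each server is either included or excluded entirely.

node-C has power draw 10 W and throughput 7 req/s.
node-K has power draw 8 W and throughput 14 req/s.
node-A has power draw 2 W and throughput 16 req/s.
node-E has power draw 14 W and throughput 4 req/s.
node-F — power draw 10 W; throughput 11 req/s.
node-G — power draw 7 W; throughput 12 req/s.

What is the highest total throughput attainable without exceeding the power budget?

42

Allowing fractional choices, the relaxed optimum would be about 46.4, but servers are indivisible.
node-K + node-A + node-G: power draw 8 + 2 + 7 = 17 ≤ 21, throughput 14 + 16 + 12 = 42.
node-K + node-A + node-F: power draw 8 + 2 + 10 = 20 ≤ 21, throughput 14 + 16 + 11 = 41.
Best is node-K, node-A, and node-G with total throughput 42.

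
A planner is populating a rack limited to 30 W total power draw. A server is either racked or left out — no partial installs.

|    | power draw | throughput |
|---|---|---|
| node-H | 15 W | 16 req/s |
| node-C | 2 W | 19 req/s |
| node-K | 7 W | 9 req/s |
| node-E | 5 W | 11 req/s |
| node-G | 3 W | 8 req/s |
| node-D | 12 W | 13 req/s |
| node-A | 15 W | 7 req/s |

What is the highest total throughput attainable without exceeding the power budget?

This is a 0-1 knapsack instance.
Allowing fractional choices, the relaxed optimum would be about 61.1, but servers are indivisible.
node-H + node-C + node-E + node-G: power draw 15 + 2 + 5 + 3 = 25 ≤ 30, throughput 16 + 19 + 11 + 8 = 54.
node-C + node-K + node-E + node-G + node-D: power draw 2 + 7 + 5 + 3 + 12 = 29 ≤ 30, throughput 19 + 9 + 11 + 8 + 13 = 60.
node-H + node-C + node-K + node-E: power draw 15 + 2 + 7 + 5 = 29 ≤ 30, throughput 16 + 19 + 9 + 11 = 55.
Best is node-C, node-K, node-E, node-G, and node-D with total throughput 60.

60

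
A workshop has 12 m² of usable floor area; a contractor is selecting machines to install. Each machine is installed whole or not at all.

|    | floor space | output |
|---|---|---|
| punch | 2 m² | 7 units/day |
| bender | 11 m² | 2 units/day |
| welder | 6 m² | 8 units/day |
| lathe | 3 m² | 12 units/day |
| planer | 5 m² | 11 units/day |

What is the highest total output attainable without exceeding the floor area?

30

lathe + planer: floor space 3 + 5 = 8 ≤ 12, output 12 + 11 = 23.
punch + lathe + planer: floor space 2 + 3 + 5 = 10 ≤ 12, output 7 + 12 + 11 = 30.
punch + welder + lathe: floor space 2 + 6 + 3 = 11 ≤ 12, output 7 + 8 + 12 = 27.
Best is punch, lathe, and planer with total output 30.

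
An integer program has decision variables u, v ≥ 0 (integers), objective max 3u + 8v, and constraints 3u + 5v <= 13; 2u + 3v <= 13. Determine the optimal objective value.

(u,v)=(1,2) is feasible, giving 19.
(u,v)=(0,2) is feasible, giving 16.
(u,v)=(2,1) is feasible, giving 14.
The best lattice point is (1,2), giving 19.

19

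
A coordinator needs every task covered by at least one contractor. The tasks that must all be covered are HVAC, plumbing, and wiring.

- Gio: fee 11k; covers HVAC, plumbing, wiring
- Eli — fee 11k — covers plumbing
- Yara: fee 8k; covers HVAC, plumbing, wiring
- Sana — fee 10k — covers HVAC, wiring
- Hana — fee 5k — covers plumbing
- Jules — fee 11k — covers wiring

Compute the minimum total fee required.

8

Yara alone covers HVAC, plumbing, wiring — every task.
Total fee: 8.
No cover costs less than 8.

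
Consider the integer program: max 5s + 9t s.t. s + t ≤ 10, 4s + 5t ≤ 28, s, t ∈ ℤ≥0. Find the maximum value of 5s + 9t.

(s,t)=(2,4) is feasible, giving 46.
(s,t)=(0,5) is feasible, giving 45.
(s,t)=(3,3) is feasible, giving 42.
(s,t)=(1,4) is feasible, giving 41.
No feasible integer point exceeds 46.

46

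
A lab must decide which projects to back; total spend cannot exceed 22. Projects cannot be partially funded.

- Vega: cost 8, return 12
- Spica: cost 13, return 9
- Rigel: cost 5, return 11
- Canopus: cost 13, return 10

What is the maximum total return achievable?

Allowing fractional choices, the relaxed optimum would be about 29.9, but projects are indivisible.
Vega + Rigel: cost 8 + 5 = 13 ≤ 22, return 12 + 11 = 23.
Vega + Canopus: cost 8 + 13 = 21 ≤ 22, return 12 + 10 = 22.
Best is Vega and Rigel with total return 23.

23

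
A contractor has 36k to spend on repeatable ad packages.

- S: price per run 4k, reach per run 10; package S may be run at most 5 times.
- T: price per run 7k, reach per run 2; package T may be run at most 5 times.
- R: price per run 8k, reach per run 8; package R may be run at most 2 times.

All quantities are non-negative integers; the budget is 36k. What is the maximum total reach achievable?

5×S, 1×T, and 1×R: price 35 ≤ 36, reach 5·10 + 1·2 + 1·8 = 60.
5×S and 2×R: price 36 ≤ 36, reach 5·10 + 2·8 = 66.
Best is 66.

66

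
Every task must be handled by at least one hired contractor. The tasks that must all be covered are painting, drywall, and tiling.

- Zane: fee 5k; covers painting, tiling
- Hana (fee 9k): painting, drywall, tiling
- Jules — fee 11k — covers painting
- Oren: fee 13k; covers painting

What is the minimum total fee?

The greedy cost-per-new-task heuristic would pick Zane and Hana for 14, but a cheaper cover exists.
Hana alone covers painting, drywall, tiling — every task.
Total fee: 9.
No cover costs less than 9.

9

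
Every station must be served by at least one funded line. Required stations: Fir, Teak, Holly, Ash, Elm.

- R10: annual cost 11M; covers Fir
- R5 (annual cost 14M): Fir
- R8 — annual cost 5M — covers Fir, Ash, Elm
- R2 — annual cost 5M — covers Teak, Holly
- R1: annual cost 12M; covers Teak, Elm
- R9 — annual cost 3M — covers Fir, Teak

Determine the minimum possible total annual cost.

The greedy cost-per-new-station heuristic would pick R9, R8, and R2 for 13, but a cheaper cover exists.
Choose R8 and R2: together they cover Fir, Teak, Holly, Ash, Elm — every station.
Total annual cost: 5 + 5 = 10.
No cover costs less than 10.

10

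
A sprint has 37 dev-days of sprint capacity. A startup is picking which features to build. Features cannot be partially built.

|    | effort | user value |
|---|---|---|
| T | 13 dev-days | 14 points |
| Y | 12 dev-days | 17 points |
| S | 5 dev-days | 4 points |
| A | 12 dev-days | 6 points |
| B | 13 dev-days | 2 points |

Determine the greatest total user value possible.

Allowing fractional choices, the relaxed optimum would be about 38.5, but features are indivisible.
T + Y + S: effort 13 + 12 + 5 = 30 ≤ 37, user value 14 + 17 + 4 = 35.
T + Y + A: effort 13 + 12 + 12 = 37 ≤ 37, user value 14 + 17 + 6 = 37.
Best is T, Y, and A with total user value 37.

37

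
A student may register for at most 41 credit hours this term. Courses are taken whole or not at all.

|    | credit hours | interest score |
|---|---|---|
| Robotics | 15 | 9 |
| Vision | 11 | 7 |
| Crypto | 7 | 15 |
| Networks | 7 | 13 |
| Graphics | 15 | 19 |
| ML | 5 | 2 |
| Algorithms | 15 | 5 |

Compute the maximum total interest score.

Treat it as a binary knapsack problem.
Crypto + Networks + Graphics: credit hours 7 + 7 + 15 = 29 ≤ 41, interest score 15 + 13 + 19 = 47.
Vision + Crypto + Networks + Graphics: credit hours 11 + 7 + 7 + 15 = 40 ≤ 41, interest score 7 + 15 + 13 + 19 = 54.
Crypto + Networks + Graphics + ML: credit hours 7 + 7 + 15 + 5 = 34 ≤ 41, interest score 15 + 13 + 19 + 2 = 49.
Best is Vision, Crypto, Networks, and Graphics with total interest score 54.

54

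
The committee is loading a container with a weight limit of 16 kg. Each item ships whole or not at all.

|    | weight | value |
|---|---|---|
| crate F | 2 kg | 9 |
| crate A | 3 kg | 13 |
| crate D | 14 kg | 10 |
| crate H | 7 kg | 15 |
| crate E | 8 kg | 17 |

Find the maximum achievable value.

Take crate F, crate A, and crate E: weight 2 + 3 + 8 = 13 ≤ 16, value 9 + 13 + 17 = 39.
No other feasible combination does better.

39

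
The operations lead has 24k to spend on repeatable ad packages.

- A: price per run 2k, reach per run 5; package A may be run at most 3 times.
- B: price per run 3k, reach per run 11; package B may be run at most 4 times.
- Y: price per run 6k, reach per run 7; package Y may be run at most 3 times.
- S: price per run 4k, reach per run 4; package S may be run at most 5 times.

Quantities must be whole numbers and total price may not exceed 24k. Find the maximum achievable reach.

66

Take 3×A, 4×B, and 1×Y: price 24 ≤ 24, reach 3·5 + 4·11 + 1·7 = 66.
B has the best ratio (11/3) and is taken to its limit of 4; remaining capacity is filled optimally with the others.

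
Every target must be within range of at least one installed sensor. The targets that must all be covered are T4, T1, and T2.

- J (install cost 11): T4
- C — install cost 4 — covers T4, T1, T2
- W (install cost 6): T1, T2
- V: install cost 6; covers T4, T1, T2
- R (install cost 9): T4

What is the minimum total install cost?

4

C alone covers T4, T1, T2 — every target.
Total install cost: 4.
No cover costs less than 4.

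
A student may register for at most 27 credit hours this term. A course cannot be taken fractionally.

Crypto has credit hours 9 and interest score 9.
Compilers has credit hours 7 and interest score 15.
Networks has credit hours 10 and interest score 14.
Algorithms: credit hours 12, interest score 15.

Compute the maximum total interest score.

38

Allowing fractional choices, the relaxed optimum would be about 41.5, but courses are indivisible.
Compilers + Algorithms: credit hours 7 + 12 = 19 ≤ 27, interest score 15 + 15 = 30.
Crypto + Compilers + Networks: credit hours 9 + 7 + 10 = 26 ≤ 27, interest score 9 + 15 + 14 = 38.
Best is Crypto, Compilers, and Networks with total interest score 38.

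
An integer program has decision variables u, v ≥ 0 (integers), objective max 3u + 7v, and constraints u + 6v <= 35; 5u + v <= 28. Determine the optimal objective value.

The continuous relaxation peaks at (4.59, 5.07) with value 49.24; rounding to a feasible lattice point costs some objective.
(u,v)=(4,5): 1·4+6·5=34≤35, 5·4+1·5=25≤28, objective 47.
(u,v)=(3,5): 1·3+6·5=33≤35, 5·3+1·5=20≤28, objective 44.
(u,v)=(4,4): 1·4+6·4=28≤35, 5·4+1·4=24≤28, objective 40.
(u,v)=(3,4): 1·3+6·4=27≤35, 5·3+1·4=19≤28, objective 37.
The best lattice point is (4,5), giving 47.

47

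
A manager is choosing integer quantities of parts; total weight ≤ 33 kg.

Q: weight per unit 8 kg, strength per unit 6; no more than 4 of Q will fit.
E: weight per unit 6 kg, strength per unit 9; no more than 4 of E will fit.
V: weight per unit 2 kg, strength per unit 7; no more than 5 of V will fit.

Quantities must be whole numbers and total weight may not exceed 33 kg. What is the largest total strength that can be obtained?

4×E and 4×V: weight 32 ≤ 33, strength 4·9 + 4·7 = 64.
3×E and 5×V: weight 28 ≤ 33, strength 3·9 + 5·7 = 62.
Best is 64.

64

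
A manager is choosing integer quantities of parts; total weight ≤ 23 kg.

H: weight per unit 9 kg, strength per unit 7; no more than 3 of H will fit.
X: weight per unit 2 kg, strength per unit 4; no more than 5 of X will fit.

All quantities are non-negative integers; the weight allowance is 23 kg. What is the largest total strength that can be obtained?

X has the best ratio (4/2); taking only X gives at most 5×4 = 20 (stopped by the supply cap of 5).
Mixing does better — 1×H and 5×X: weight 19 ≤ 23, strength 1·7 + 5·4 = 27.

27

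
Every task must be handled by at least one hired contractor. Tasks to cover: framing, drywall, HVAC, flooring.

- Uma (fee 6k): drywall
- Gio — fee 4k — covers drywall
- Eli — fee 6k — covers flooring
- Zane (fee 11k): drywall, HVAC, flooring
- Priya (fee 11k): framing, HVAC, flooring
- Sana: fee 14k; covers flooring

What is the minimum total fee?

15

Choose Gio and Priya: together they cover framing, drywall, HVAC, flooring — every task.
Total fee: 4 + 11 = 15.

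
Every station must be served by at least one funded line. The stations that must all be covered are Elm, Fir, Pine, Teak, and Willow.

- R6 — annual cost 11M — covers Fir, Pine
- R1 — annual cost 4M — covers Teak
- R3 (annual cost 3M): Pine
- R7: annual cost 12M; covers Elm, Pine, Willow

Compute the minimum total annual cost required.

The greedy cost-per-new-station heuristic would pick R3, R1, R7, and R6 for 30, but a cheaper cover exists.
Choose R6, R1, and R7: together they cover Elm, Fir, Pine, Teak, Willow — every station.
Total annual cost: 11 + 4 + 12 = 27.
No cover costs less than 27.

27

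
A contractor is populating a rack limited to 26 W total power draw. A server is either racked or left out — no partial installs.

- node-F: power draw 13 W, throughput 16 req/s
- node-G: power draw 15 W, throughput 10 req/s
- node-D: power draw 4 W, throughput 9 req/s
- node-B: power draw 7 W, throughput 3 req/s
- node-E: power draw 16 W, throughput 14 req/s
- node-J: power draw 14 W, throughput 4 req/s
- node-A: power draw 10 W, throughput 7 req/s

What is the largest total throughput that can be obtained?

28

Allowing fractional choices, the relaxed optimum would be about 32.9, but servers are indivisible.
node-F + node-D: power draw 13 + 4 = 17 ≤ 26, throughput 16 + 9 = 25.
node-F + node-D + node-B: power draw 13 + 4 + 7 = 24 ≤ 26, throughput 16 + 9 + 3 = 28.
node-D + node-E: power draw 4 + 16 = 20 ≤ 26, throughput 9 + 14 = 23.
Best is node-F, node-D, and node-B with total throughput 28.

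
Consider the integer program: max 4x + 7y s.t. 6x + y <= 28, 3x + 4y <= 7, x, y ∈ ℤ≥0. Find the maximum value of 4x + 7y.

11

The continuous relaxation peaks at (0, 1.75) with value 12.25; rounding to a feasible lattice point costs some objective.
(x,y)=(1,1): 6·1+1·1=7≤28, 3·1+4·1=7≤7, objective 11.
(x,y)=(2,0): 6·2+1·0=12≤28, 3·2+4·0=6≤7, objective 8.
(x,y)=(0,1): 6·0+1·1=1≤28, 3·0+4·1=4≤7, objective 7.
Maximum is 11 at (x,y)=(1,1).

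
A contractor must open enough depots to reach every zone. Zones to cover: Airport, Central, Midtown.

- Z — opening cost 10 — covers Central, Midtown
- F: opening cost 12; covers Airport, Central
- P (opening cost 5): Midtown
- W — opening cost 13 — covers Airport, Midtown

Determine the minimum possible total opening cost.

This is an integer covering problem.
The greedy cost-per-new-zone heuristic would pick Z and F for 22, but a cheaper cover exists.
Choose F and P: together they cover Airport, Central, Midtown — every zone.
Total opening cost: 12 + 5 = 17.
No cover costs less than 17.

17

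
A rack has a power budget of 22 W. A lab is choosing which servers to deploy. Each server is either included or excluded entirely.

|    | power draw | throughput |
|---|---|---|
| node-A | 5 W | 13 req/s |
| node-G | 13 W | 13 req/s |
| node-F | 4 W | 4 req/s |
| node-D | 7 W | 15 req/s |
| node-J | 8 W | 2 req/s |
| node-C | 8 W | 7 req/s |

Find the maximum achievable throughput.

node-A + node-F + node-D: power draw 5 + 4 + 7 = 16 ≤ 22, throughput 13 + 4 + 15 = 32.
node-A + node-D + node-J: power draw 5 + 7 + 8 = 20 ≤ 22, throughput 13 + 15 + 2 = 30.
node-A + node-D + node-C: power draw 5 + 7 + 8 = 20 ≤ 22, throughput 13 + 15 + 7 = 35.
Best is node-A, node-D, and node-C with total throughput 35.

35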